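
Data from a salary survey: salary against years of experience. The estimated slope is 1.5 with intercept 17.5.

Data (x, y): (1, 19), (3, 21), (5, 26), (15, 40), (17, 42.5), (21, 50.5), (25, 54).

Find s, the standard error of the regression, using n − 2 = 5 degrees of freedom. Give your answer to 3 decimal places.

s = 1.049

x=1: ŷ = 17.5 + 1.5·1 = 19; e = 19 − 19 = 0
x=3: ŷ = 17.5 + 1.5·3 = 22; e = 21 − 22 = -1
x=5: ŷ = 17.5 + 1.5·5 = 25; e = 26 − 25 = 1
x=15: ŷ = 17.5 + 1.5·15 = 40; e = 40 − 40 = 0
x=17: ŷ = 17.5 + 1.5·17 = 43; e = 42.5 − 43 = -0.5
x=21: ŷ = 17.5 + 1.5·21 = 49; e = 50.5 − 49 = 1.5
x=25: ŷ = 17.5 + 1.5·25 = 55; e = 54 − 55 = -1
SSE = 0 + 1 + 1 + 0 + 0.25 + 2.25 + 1 = 5.5
s = √(5.5/5) = √1.1 ≈ 1.049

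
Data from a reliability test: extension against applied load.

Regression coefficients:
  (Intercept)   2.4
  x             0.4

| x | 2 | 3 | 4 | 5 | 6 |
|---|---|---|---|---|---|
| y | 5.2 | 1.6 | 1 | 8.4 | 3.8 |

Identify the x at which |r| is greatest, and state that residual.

x=2: ŷ = 2.4 + 0.4·2 = 3.2; r = 5.2 − 3.2 = 2
x=3: ŷ = 2.4 + 0.4·3 = 3.6; r = 1.6 − 3.6 = -2
x=4: ŷ = 2.4 + 0.4·4 = 4; r = 1 − 4 = -3
x=5: ŷ = 2.4 + 0.4·5 = 4.4; r = 8.4 − 4.4 = 4
x=6: ŷ = 2.4 + 0.4·6 = 4.8; r = 3.8 − 4.8 = -1
Largest |r| is 4 at x = 5, residual 4.

x = 5, r = 4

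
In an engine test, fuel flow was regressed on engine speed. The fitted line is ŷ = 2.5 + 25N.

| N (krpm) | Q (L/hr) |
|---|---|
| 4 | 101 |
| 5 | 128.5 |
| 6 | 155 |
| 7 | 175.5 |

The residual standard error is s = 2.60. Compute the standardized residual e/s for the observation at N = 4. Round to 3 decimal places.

ŷ = 2.5 + 25·4 = 102.5
e = 101 − 102.5 = -1.5
e/s = -1.5 / 2.60 = -0.577

-0.577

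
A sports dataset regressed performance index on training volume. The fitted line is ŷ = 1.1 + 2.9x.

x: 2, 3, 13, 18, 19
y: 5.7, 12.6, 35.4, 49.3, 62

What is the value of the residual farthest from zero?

e = 5.8

x=2: ŷ = 1.1 + 2.9·2 = 6.9; e = 5.7 − 6.9 = -1.2
x=3: ŷ = 1.1 + 2.9·3 = 9.8; e = 12.6 − 9.8 = 2.8
x=13: ŷ = 1.1 + 2.9·13 = 38.8; e = 35.4 − 38.8 = -3.4
x=18: ŷ = 1.1 + 2.9·18 = 53.3; e = 49.3 − 53.3 = -4
x=19: ŷ = 1.1 + 2.9·19 = 56.2; e = 62 − 56.2 = 5.8
Largest |e| is 5.8 at x = 19, residual 5.8.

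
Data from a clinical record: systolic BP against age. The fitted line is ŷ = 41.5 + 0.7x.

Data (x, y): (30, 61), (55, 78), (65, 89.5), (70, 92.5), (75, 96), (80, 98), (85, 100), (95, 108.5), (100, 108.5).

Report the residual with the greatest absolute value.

x=30: ŷ = 41.5 + 0.7·30 = 62.5; e = 61 − 62.5 = -1.5
x=55: ŷ = 41.5 + 0.7·55 = 80; e = 78 − 80 = -2
x=65: ŷ = 41.5 + 0.7·65 = 87; e = 89.5 − 87 = 2.5
x=70: ŷ = 41.5 + 0.7·70 = 90.5; e = 92.5 − 90.5 = 2
x=75: ŷ = 41.5 + 0.7·75 = 94; e = 96 − 94 = 2
x=80: ŷ = 41.5 + 0.7·80 = 97.5; e = 98 − 97.5 = 0.5
x=85: ŷ = 41.5 + 0.7·85 = 101; e = 100 − 101 = -1
x=95: ŷ = 41.5 + 0.7·95 = 108; e = 108.5 − 108 = 0.5
x=100: ŷ = 41.5 + 0.7·100 = 111.5; e = 108.5 − 111.5 = -3
Largest |e| is 3 at x = 100, residual -3.

e = -3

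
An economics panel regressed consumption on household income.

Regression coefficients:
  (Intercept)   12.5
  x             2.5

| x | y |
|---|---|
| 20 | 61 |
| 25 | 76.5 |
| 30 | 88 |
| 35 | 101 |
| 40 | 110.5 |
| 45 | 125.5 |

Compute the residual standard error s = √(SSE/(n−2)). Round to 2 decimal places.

s = 1.58

x=20: ŷ = 12.5 + 2.5·20 = 62.5; r = 61 − 62.5 = -1.5
x=25: ŷ = 12.5 + 2.5·25 = 75; r = 76.5 − 75 = 1.5
x=30: ŷ = 12.5 + 2.5·30 = 87.5; r = 88 − 87.5 = 0.5
x=35: ŷ = 12.5 + 2.5·35 = 100; r = 101 − 100 = 1
x=40: ŷ = 12.5 + 2.5·40 = 112.5; r = 110.5 − 112.5 = -2
x=45: ŷ = 12.5 + 2.5·45 = 125; r = 125.5 − 125 = 0.5
SSE = 2.25 + 2.25 + 0.25 + 1 + 4 + 0.25 = 10
s = √(10/4) = √2.5 ≈ 1.58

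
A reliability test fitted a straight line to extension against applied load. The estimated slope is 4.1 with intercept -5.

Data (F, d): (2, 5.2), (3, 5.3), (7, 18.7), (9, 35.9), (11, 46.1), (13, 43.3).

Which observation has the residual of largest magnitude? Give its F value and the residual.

F=2: d̂ = -5 + 4.1·2 = 3.2; r = 5.2 − 3.2 = 2
F=3: d̂ = -5 + 4.1·3 = 7.3; r = 5.3 − 7.3 = -2
F=7: d̂ = -5 + 4.1·7 = 23.7; r = 18.7 − 23.7 = -5
F=9: d̂ = -5 + 4.1·9 = 31.9; r = 35.9 − 31.9 = 4
F=11: d̂ = -5 + 4.1·11 = 40.1; r = 46.1 − 40.1 = 6
F=13: d̂ = -5 + 4.1·13 = 48.3; r = 43.3 − 48.3 = -5
Largest |r| is 6 at F = 11, residual 6.

F = 11, r = 6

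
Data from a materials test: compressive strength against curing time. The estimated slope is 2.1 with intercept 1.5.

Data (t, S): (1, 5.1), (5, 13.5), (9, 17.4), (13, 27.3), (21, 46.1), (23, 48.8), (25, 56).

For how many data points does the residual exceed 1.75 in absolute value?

t=1: ŷ = 1.5 + 2.1·1 = 3.6; e = 5.1 − 3.6 = 1.5
t=5: ŷ = 1.5 + 2.1·5 = 12; e = 13.5 − 12 = 1.5
t=9: ŷ = 1.5 + 2.1·9 = 20.4; e = 17.4 − 20.4 = -3
t=13: ŷ = 1.5 + 2.1·13 = 28.8; e = 27.3 − 28.8 = -1.5
t=21: ŷ = 1.5 + 2.1·21 = 45.6; e = 46.1 − 45.6 = 0.5
t=23: ŷ = 1.5 + 2.1·23 = 49.8; e = 48.8 − 49.8 = -1
t=25: ŷ = 1.5 + 2.1·25 = 54; e = 56 − 54 = 2
|e| > 1.75: t=9 (|e|=3), t=25 (|e|=2) → 2

2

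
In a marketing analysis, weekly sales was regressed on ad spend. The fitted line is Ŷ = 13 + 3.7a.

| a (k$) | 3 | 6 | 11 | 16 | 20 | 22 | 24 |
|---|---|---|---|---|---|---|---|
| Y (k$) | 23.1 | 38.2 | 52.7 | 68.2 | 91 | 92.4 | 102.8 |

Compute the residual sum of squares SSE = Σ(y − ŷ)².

SSE = 48

a=3: Ŷ = 13 + 3.7·3 = 24.1; e = 23.1 − 24.1 = -1
a=6: Ŷ = 13 + 3.7·6 = 35.2; e = 38.2 − 35.2 = 3
a=11: Ŷ = 13 + 3.7·11 = 53.7; e = 52.7 − 53.7 = -1
a=16: Ŷ = 13 + 3.7·16 = 72.2; e = 68.2 − 72.2 = -4
a=20: Ŷ = 13 + 3.7·20 = 87; e = 91 − 87 = 4
a=22: Ŷ = 13 + 3.7·22 = 94.4; e = 92.4 − 94.4 = -2
a=24: Ŷ = 13 + 3.7·24 = 101.8; e = 102.8 − 101.8 = 1
SSE = 1 + 9 + 1 + 16 + 16 + 4 + 1 = 48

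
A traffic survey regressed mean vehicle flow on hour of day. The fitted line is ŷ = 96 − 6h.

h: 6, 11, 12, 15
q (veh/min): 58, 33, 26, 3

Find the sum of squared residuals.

h=6: ŷ = 96 − 6·6 = 60; e = 58 − 60 = -2
h=11: ŷ = 96 − 6·11 = 30; e = 33 − 30 = 3
h=12: ŷ = 96 − 6·12 = 24; e = 26 − 24 = 2
h=15: ŷ = 96 − 6·15 = 6; e = 3 − 6 = -3
SSE = 4 + 9 + 4 + 9 = 26

SSE = 26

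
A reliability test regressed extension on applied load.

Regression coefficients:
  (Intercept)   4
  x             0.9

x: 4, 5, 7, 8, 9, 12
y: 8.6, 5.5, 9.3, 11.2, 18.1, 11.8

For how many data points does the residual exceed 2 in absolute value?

3

x=4: ŷ = 4 + 0.9·4 = 7.6; r = 8.6 − 7.6 = 1
x=5: ŷ = 4 + 0.9·5 = 8.5; r = 5.5 − 8.5 = -3
x=7: ŷ = 4 + 0.9·7 = 10.3; r = 9.3 − 10.3 = -1
x=8: ŷ = 4 + 0.9·8 = 11.2; r = 11.2 − 11.2 = 0
x=9: ŷ = 4 + 0.9·9 = 12.1; r = 18.1 − 12.1 = 6
x=12: ŷ = 4 + 0.9·12 = 14.8; r = 11.8 − 14.8 = -3
|r| > 2: x=5 (|r|=3), x=9 (|r|=6), x=12 (|r|=3) → 3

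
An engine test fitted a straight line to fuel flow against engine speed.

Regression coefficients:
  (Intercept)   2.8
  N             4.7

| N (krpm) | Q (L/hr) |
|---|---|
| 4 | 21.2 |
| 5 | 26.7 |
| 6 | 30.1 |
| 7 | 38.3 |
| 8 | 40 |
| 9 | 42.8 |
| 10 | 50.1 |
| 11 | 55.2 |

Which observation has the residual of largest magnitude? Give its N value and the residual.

N = 7, e = 2.6

N=4: Q̂ = 2.8 + 4.7·4 = 21.6; e = 21.2 − 21.6 = -0.4
N=5: Q̂ = 2.8 + 4.7·5 = 26.3; e = 26.7 − 26.3 = 0.4
N=6: Q̂ = 2.8 + 4.7·6 = 31; e = 30.1 − 31 = -0.9
N=7: Q̂ = 2.8 + 4.7·7 = 35.7; e = 38.3 − 35.7 = 2.6
N=8: Q̂ = 2.8 + 4.7·8 = 40.4; e = 40 − 40.4 = -0.4
N=9: Q̂ = 2.8 + 4.7·9 = 45.1; e = 42.8 − 45.1 = -2.3
N=10: Q̂ = 2.8 + 4.7·10 = 49.8; e = 50.1 − 49.8 = 0.3
N=11: Q̂ = 2.8 + 4.7·11 = 54.5; e = 55.2 − 54.5 = 0.7
Largest |e| is 2.6 at N = 7, residual 2.6.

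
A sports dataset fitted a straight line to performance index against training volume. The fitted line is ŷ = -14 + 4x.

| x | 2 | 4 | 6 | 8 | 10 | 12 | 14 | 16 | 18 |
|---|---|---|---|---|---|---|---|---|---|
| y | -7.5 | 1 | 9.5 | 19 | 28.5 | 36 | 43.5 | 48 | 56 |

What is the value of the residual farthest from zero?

e = 2.5

x=2: ŷ = -14 + 4·2 = -6; e = -7.5 − (-6) = -1.5
x=4: ŷ = -14 + 4·4 = 2; e = 1 − 2 = -1
x=6: ŷ = -14 + 4·6 = 10; e = 9.5 − 10 = -0.5
x=8: ŷ = -14 + 4·8 = 18; e = 19 − 18 = 1
x=10: ŷ = -14 + 4·10 = 26; e = 28.5 − 26 = 2.5
x=12: ŷ = -14 + 4·12 = 34; e = 36 − 34 = 2
x=14: ŷ = -14 + 4·14 = 42; e = 43.5 − 42 = 1.5
x=16: ŷ = -14 + 4·16 = 50; e = 48 − 50 = -2
x=18: ŷ = -14 + 4·18 = 58; e = 56 − 58 = -2
Largest |e| is 2.5 at x = 10, residual 2.5.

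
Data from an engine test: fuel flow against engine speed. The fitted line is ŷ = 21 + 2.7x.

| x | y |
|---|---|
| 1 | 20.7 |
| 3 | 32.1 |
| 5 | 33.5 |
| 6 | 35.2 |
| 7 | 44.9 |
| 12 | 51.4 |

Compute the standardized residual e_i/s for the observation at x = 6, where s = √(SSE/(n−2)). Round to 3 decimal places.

-0.555

x=1: ŷ = 21 + 2.7·1 = 23.7; e = 20.7 − 23.7 = -3
x=3: ŷ = 21 + 2.7·3 = 29.1; e = 32.1 − 29.1 = 3
x=5: ŷ = 21 + 2.7·5 = 34.5; e = 33.5 − 34.5 = -1
x=6: ŷ = 21 + 2.7·6 = 37.2; e = 35.2 − 37.2 = -2
x=7: ŷ = 21 + 2.7·7 = 39.9; e = 44.9 − 39.9 = 5
x=12: ŷ = 21 + 2.7·12 = 53.4; e = 51.4 − 53.4 = -2
SSE = 9 + 9 + 1 + 4 + 25 + 4 = 52
s = √(52/4) = 3.60555
e/s = -2 / 3.60555 = -0.555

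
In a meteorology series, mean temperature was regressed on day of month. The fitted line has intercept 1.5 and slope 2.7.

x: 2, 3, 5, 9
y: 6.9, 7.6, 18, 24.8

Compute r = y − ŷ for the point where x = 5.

ŷ = 1.5 + 2.7·5 = 15
r = 18 − 15 = 3

r = 3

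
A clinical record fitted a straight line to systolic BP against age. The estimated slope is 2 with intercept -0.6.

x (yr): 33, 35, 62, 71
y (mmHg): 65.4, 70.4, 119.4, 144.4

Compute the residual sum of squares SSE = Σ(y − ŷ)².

x=33: ŷ = -0.6 + 2·33 = 65.4; e = 65.4 − 65.4 = 0
x=35: ŷ = -0.6 + 2·35 = 69.4; e = 70.4 − 69.4 = 1
x=62: ŷ = -0.6 + 2·62 = 123.4; e = 119.4 − 123.4 = -4
x=71: ŷ = -0.6 + 2·71 = 141.4; e = 144.4 − 141.4 = 3
SSE = 0 + 1 + 16 + 9 = 26

SSE = 26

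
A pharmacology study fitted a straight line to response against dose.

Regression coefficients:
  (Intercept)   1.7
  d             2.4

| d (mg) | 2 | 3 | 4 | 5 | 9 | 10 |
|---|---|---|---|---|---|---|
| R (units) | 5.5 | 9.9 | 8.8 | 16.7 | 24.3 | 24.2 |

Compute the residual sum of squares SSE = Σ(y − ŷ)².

SSE = 20.5

d=2: R̂ = 1.7 + 2.4·2 = 6.5; e = 5.5 − 6.5 = -1
d=3: R̂ = 1.7 + 2.4·3 = 8.9; e = 9.9 − 8.9 = 1
d=4: R̂ = 1.7 + 2.4·4 = 11.3; e = 8.8 − 11.3 = -2.5
d=5: R̂ = 1.7 + 2.4·5 = 13.7; e = 16.7 − 13.7 = 3
d=9: R̂ = 1.7 + 2.4·9 = 23.3; e = 24.3 − 23.3 = 1
d=10: R̂ = 1.7 + 2.4·10 = 25.7; e = 24.2 − 25.7 = -1.5
SSE = 1 + 1 + 6.25 + 9 + 1 + 2.25 = 20.5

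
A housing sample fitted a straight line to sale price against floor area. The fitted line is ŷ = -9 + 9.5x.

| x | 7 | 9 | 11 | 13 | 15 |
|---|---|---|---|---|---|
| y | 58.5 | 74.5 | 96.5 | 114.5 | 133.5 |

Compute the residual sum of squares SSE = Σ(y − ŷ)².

x=7: ŷ = -9 + 9.5·7 = 57.5; e = 58.5 − 57.5 = 1
x=9: ŷ = -9 + 9.5·9 = 76.5; e = 74.5 − 76.5 = -2
x=11: ŷ = -9 + 9.5·11 = 95.5; e = 96.5 − 95.5 = 1
x=13: ŷ = -9 + 9.5·13 = 114.5; e = 114.5 − 114.5 = 0
x=15: ŷ = -9 + 9.5·15 = 133.5; e = 133.5 − 133.5 = 0
SSE = 1 + 4 + 1 + 0 + 0 = 6

SSE = 6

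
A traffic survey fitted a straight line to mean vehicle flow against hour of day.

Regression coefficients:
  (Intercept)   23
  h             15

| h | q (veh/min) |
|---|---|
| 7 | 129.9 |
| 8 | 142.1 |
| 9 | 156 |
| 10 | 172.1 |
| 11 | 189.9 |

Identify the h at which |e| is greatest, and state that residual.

h=7: ŷ = 23 + 15·7 = 128; e = 129.9 − 128 = 1.9
h=8: ŷ = 23 + 15·8 = 143; e = 142.1 − 143 = -0.9
h=9: ŷ = 23 + 15·9 = 158; e = 156 − 158 = -2
h=10: ŷ = 23 + 15·10 = 173; e = 172.1 − 173 = -0.9
h=11: ŷ = 23 + 15·11 = 188; e = 189.9 − 188 = 1.9
Largest |e| is 2 at h = 9, residual -2.

h = 9, e = -2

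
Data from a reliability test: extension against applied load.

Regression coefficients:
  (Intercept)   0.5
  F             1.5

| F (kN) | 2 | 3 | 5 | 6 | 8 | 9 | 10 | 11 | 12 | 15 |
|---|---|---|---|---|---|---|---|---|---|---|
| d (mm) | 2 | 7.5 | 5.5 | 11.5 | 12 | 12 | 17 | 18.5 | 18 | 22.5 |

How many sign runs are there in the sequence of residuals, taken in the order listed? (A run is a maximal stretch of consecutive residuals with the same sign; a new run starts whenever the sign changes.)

7 runs

F=2: d̂ = 0.5 + 1.5·2 = 3.5; e = 2 − 3.5 = -1.5
F=3: d̂ = 0.5 + 1.5·3 = 5; e = 7.5 − 5 = 2.5
F=5: d̂ = 0.5 + 1.5·5 = 8; e = 5.5 − 8 = -2.5
F=6: d̂ = 0.5 + 1.5·6 = 9.5; e = 11.5 − 9.5 = 2
F=8: d̂ = 0.5 + 1.5·8 = 12.5; e = 12 − 12.5 = -0.5
F=9: d̂ = 0.5 + 1.5·9 = 14; e = 12 − 14 = -2
F=10: d̂ = 0.5 + 1.5·10 = 15.5; e = 17 − 15.5 = 1.5
F=11: d̂ = 0.5 + 1.5·11 = 17; e = 18.5 − 17 = 1.5
F=12: d̂ = 0.5 + 1.5·12 = 18.5; e = 18 − 18.5 = -0.5
F=15: d̂ = 0.5 + 1.5·15 = 23; e = 22.5 − 23 = -0.5
Signs: − + − + − − + + − −
Runs: −×1, +×1, −×1, +×1, −×2, +×2, −×2 → 7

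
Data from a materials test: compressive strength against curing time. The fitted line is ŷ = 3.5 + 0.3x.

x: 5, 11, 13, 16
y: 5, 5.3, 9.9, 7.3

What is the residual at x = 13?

r = 2.5

ŷ = 3.5 + 0.3·13 = 7.4
r = 9.9 − 7.4 = 2.5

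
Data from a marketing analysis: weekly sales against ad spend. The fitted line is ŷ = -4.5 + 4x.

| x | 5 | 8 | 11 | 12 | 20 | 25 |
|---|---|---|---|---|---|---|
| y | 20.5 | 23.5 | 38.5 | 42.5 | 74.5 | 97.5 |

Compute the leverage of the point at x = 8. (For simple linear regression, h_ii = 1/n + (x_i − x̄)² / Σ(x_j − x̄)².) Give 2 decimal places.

h = 0.27

x̄ = (5 + 8 + 11 + 12 + 20 + 25)/6 = 13.5
Σ(x − x̄)² = 72.25 + 30.25 + 6.25 + 2.25 + 42.25 + 132.25 = 285.5
h = 1/6 + (-5.5)²/285.5 = 0.166667 + 0.105954 = 0.27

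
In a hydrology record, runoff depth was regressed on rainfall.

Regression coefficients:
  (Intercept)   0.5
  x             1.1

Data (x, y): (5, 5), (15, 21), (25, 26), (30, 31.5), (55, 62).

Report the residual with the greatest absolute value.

x=5: ŷ = 0.5 + 1.1·5 = 6; r = 5 − 6 = -1
x=15: ŷ = 0.5 + 1.1·15 = 17; r = 21 − 17 = 4
x=25: ŷ = 0.5 + 1.1·25 = 28; r = 26 − 28 = -2
x=30: ŷ = 0.5 + 1.1·30 = 33.5; r = 31.5 − 33.5 = -2
x=55: ŷ = 0.5 + 1.1·55 = 61; r = 62 − 61 = 1
Largest |r| is 4 at x = 15, residual 4.

r = 4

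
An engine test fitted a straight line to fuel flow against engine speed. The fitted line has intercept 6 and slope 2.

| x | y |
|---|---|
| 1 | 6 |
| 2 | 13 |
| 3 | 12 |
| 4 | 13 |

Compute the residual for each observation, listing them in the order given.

x=1: ŷ = 6 + 2·1 = 8; e = 6 − 8 = -2
x=2: ŷ = 6 + 2·2 = 10; e = 13 − 10 = 3
x=3: ŷ = 6 + 2·3 = 12; e = 12 − 12 = 0
x=4: ŷ = 6 + 2·4 = 14; e = 13 − 14 = -1

-2, 3, 0, -1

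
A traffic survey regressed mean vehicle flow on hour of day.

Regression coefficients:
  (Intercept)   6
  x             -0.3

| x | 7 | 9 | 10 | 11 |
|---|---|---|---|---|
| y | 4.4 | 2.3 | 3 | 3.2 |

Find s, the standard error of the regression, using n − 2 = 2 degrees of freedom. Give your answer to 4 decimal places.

s = 0.8660

x=7: ŷ = 6 − 0.3·7 = 3.9; r = 4.4 − 3.9 = 0.5
x=9: ŷ = 6 − 0.3·9 = 3.3; r = 2.3 − 3.3 = -1
x=10: ŷ = 6 − 0.3·10 = 3; r = 3 − 3 = 0
x=11: ŷ = 6 − 0.3·11 = 2.7; r = 3.2 − 2.7 = 0.5
SSE = 0.25 + 1 + 0 + 0.25 = 1.5
s = √(1.5/2) = √0.75 ≈ 0.8660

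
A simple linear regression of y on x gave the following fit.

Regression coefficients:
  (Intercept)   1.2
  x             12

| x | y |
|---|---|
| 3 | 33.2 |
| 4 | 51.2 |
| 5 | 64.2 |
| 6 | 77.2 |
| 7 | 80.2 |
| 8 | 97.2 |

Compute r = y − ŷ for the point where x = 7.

ŷ = 1.2 + 12·7 = 85.2
r = 80.2 − 85.2 = -5

r = -5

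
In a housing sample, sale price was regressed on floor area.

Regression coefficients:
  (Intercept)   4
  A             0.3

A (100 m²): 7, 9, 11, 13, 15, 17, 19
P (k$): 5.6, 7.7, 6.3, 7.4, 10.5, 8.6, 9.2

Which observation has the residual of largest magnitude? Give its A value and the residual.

A = 15, r = 2

A=7: ŷ = 4 + 0.3·7 = 6.1; r = 5.6 − 6.1 = -0.5
A=9: ŷ = 4 + 0.3·9 = 6.7; r = 7.7 − 6.7 = 1
A=11: ŷ = 4 + 0.3·11 = 7.3; r = 6.3 − 7.3 = -1
A=13: ŷ = 4 + 0.3·13 = 7.9; r = 7.4 − 7.9 = -0.5
A=15: ŷ = 4 + 0.3·15 = 8.5; r = 10.5 − 8.5 = 2
A=17: ŷ = 4 + 0.3·17 = 9.1; r = 8.6 − 9.1 = -0.5
A=19: ŷ = 4 + 0.3·19 = 9.7; r = 9.2 − 9.7 = -0.5
Largest |r| is 2 at A = 15, residual 2.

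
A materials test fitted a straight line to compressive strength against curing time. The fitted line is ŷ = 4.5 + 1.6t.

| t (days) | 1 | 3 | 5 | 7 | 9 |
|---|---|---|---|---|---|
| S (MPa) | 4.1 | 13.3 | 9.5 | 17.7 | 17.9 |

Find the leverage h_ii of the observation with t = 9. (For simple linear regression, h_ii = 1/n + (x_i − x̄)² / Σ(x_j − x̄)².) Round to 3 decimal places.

h = 0.600

t̄ = (1 + 3 + 5 + 7 + 9)/5 = 5
Σ(t − t̄)² = 16 + 4 + 0 + 4 + 16 = 40
h = 1/5 + (4)²/40 = 0.2 + 0.4 = 0.600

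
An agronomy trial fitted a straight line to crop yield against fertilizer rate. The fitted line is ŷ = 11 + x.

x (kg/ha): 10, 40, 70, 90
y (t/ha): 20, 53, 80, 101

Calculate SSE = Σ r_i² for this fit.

SSE = 6

x=10: ŷ = 11 + 10 = 21; r = 20 − 21 = -1
x=40: ŷ = 11 + 40 = 51; r = 53 − 51 = 2
x=70: ŷ = 11 + 70 = 81; r = 80 − 81 = -1
x=90: ŷ = 11 + 90 = 101; r = 101 − 101 = 0
SSE = 1 + 4 + 1 + 0 = 6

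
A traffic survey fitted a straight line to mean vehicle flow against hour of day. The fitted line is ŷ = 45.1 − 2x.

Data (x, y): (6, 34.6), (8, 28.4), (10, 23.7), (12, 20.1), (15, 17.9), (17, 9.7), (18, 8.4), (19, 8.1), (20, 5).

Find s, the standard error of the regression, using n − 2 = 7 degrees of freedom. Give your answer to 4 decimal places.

s = 1.5584

x=6: ŷ = 45.1 − 2·6 = 33.1; r = 34.6 − 33.1 = 1.5
x=8: ŷ = 45.1 − 2·8 = 29.1; r = 28.4 − 29.1 = -0.7
x=10: ŷ = 45.1 − 2·10 = 25.1; r = 23.7 − 25.1 = -1.4
x=12: ŷ = 45.1 − 2·12 = 21.1; r = 20.1 − 21.1 = -1
x=15: ŷ = 45.1 − 2·15 = 15.1; r = 17.9 − 15.1 = 2.8
x=17: ŷ = 45.1 − 2·17 = 11.1; r = 9.7 − 11.1 = -1.4
x=18: ŷ = 45.1 − 2·18 = 9.1; r = 8.4 − 9.1 = -0.7
x=19: ŷ = 45.1 − 2·19 = 7.1; r = 8.1 − 7.1 = 1
x=20: ŷ = 45.1 − 2·20 = 5.1; r = 5 − 5.1 = -0.1
SSE = 2.25 + 0.49 + 1.96 + 1 + 7.84 + 1.96 + 0.49 + 1 + 0.01 = 17
s = √(17/7) = √2.42857 ≈ 1.5584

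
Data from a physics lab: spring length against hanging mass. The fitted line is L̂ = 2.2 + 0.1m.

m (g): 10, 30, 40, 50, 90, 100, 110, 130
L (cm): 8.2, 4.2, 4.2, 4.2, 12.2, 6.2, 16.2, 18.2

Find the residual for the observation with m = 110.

L̂ = 2.2 + 0.1·110 = 13.2
e = 16.2 − 13.2 = 3

e = 3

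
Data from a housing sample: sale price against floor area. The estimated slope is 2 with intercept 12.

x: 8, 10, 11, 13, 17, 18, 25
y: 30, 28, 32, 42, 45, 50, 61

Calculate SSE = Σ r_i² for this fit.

x=8: ŷ = 12 + 2·8 = 28; r = 30 − 28 = 2
x=10: ŷ = 12 + 2·10 = 32; r = 28 − 32 = -4
x=11: ŷ = 12 + 2·11 = 34; r = 32 − 34 = -2
x=13: ŷ = 12 + 2·13 = 38; r = 42 − 38 = 4
x=17: ŷ = 12 + 2·17 = 46; r = 45 − 46 = -1
x=18: ŷ = 12 + 2·18 = 48; r = 50 − 48 = 2
x=25: ŷ = 12 + 2·25 = 62; r = 61 − 62 = -1
SSE = 4 + 16 + 4 + 16 + 1 + 4 + 1 = 46

SSE = 46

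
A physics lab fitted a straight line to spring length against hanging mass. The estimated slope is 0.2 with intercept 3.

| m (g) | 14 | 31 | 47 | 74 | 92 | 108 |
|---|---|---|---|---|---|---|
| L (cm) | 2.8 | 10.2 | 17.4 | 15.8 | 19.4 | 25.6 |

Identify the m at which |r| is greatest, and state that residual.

m = 47, r = 5

m=14: ŷ = 3 + 0.2·14 = 5.8; r = 2.8 − 5.8 = -3
m=31: ŷ = 3 + 0.2·31 = 9.2; r = 10.2 − 9.2 = 1
m=47: ŷ = 3 + 0.2·47 = 12.4; r = 17.4 − 12.4 = 5
m=74: ŷ = 3 + 0.2·74 = 17.8; r = 15.8 − 17.8 = -2
m=92: ŷ = 3 + 0.2·92 = 21.4; r = 19.4 − 21.4 = -2
m=108: ŷ = 3 + 0.2·108 = 24.6; r = 25.6 − 24.6 = 1
Largest |r| is 5 at m = 47, residual 5.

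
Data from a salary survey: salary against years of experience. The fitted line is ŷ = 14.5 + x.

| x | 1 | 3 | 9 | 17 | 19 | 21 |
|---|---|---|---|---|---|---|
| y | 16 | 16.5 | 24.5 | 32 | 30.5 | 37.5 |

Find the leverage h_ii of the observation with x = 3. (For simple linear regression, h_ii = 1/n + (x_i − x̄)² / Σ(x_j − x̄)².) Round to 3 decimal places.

x̄ = (1 + 3 + 9 + 17 + 19 + 21)/6 = 11.6667
Σ(x − x̄)² = 113.778 + 75.1111 + 7.11111 + 28.4444 + 53.7778 + 87.1111 = 365.333
h = 1/6 + (-8.66667)²/365.333 = 0.166667 + 0.205596 = 0.372

h = 0.372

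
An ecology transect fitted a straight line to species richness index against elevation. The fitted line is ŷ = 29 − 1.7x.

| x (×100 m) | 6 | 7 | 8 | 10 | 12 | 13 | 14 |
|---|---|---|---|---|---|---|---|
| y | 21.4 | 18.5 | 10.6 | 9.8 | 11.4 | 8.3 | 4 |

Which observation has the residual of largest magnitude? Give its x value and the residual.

x=6: ŷ = 29 − 1.7·6 = 18.8; r = 21.4 − 18.8 = 2.6
x=7: ŷ = 29 − 1.7·7 = 17.1; r = 18.5 − 17.1 = 1.4
x=8: ŷ = 29 − 1.7·8 = 15.4; r = 10.6 − 15.4 = -4.8
x=10: ŷ = 29 − 1.7·10 = 12; r = 9.8 − 12 = -2.2
x=12: ŷ = 29 − 1.7·12 = 8.6; r = 11.4 − 8.6 = 2.8
x=13: ŷ = 29 − 1.7·13 = 6.9; r = 8.3 − 6.9 = 1.4
x=14: ŷ = 29 − 1.7·14 = 5.2; r = 4 − 5.2 = -1.2
Largest |r| is 4.8 at x = 8, residual -4.8.

x = 8, r = -4.8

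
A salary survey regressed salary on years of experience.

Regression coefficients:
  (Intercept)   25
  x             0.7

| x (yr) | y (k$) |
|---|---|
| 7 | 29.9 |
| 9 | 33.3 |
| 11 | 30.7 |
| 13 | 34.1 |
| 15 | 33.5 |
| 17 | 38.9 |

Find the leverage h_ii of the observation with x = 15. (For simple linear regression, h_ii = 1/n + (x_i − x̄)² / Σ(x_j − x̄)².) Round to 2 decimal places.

x̄ = (7 + 9 + 11 + 13 + 15 + 17)/6 = 12
Σ(x − x̄)² = 25 + 9 + 1 + 1 + 9 + 25 = 70
h = 1/6 + (3)²/70 = 0.166667 + 0.128571 = 0.30

h = 0.30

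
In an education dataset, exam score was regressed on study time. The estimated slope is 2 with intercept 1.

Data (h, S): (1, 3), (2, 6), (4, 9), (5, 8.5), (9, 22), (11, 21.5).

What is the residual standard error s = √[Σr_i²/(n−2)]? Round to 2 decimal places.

h=1: Ŝ = 1 + 2·1 = 3; r = 3 − 3 = 0
h=2: Ŝ = 1 + 2·2 = 5; r = 6 − 5 = 1
h=4: Ŝ = 1 + 2·4 = 9; r = 9 − 9 = 0
h=5: Ŝ = 1 + 2·5 = 11; r = 8.5 − 11 = -2.5
h=9: Ŝ = 1 + 2·9 = 19; r = 22 − 19 = 3
h=11: Ŝ = 1 + 2·11 = 23; r = 21.5 − 23 = -1.5
SSE = 0 + 1 + 0 + 6.25 + 9 + 2.25 = 18.5
s = √(18.5/4) = √4.625 ≈ 2.15

s = 2.15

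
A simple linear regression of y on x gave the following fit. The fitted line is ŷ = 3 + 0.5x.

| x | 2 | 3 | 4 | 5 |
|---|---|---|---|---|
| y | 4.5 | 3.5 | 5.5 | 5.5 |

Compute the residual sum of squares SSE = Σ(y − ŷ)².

SSE = 1.5

x=2: ŷ = 3 + 0.5·2 = 4; e = 4.5 − 4 = 0.5
x=3: ŷ = 3 + 0.5·3 = 4.5; e = 3.5 − 4.5 = -1
x=4: ŷ = 3 + 0.5·4 = 5; e = 5.5 − 5 = 0.5
x=5: ŷ = 3 + 0.5·5 = 5.5; e = 5.5 − 5.5 = 0
SSE = 0.25 + 1 + 0.25 + 0 = 1.5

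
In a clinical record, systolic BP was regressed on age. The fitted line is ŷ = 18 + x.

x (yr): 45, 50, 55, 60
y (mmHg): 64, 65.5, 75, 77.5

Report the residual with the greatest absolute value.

x=45: ŷ = 18 + 45 = 63; e = 64 − 63 = 1
x=50: ŷ = 18 + 50 = 68; e = 65.5 − 68 = -2.5
x=55: ŷ = 18 + 55 = 73; e = 75 − 73 = 2
x=60: ŷ = 18 + 60 = 78; e = 77.5 − 78 = -0.5
Largest |e| is 2.5 at x = 50, residual -2.5.

e = -2.5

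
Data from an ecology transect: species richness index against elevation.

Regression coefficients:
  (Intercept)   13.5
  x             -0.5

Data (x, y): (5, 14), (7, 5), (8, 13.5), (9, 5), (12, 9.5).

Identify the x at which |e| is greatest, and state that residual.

x = 7, e = -5

x=5: ŷ = 13.5 − 0.5·5 = 11; e = 14 − 11 = 3
x=7: ŷ = 13.5 − 0.5·7 = 10; e = 5 − 10 = -5
x=8: ŷ = 13.5 − 0.5·8 = 9.5; e = 13.5 − 9.5 = 4
x=9: ŷ = 13.5 − 0.5·9 = 9; e = 5 − 9 = -4
x=12: ŷ = 13.5 − 0.5·12 = 7.5; e = 9.5 − 7.5 = 2
Largest |e| is 5 at x = 7, residual -5.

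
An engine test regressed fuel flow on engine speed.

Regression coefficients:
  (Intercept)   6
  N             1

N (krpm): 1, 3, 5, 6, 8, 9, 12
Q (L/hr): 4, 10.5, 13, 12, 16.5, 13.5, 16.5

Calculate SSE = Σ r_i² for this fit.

SSE = 26

N=1: Q̂ = 6 + 1 = 7; r = 4 − 7 = -3
N=3: Q̂ = 6 + 3 = 9; r = 10.5 − 9 = 1.5
N=5: Q̂ = 6 + 5 = 11; r = 13 − 11 = 2
N=6: Q̂ = 6 + 6 = 12; r = 12 − 12 = 0
N=8: Q̂ = 6 + 8 = 14; r = 16.5 − 14 = 2.5
N=9: Q̂ = 6 + 9 = 15; r = 13.5 − 15 = -1.5
N=12: Q̂ = 6 + 12 = 18; r = 16.5 − 18 = -1.5
SSE = 9 + 2.25 + 4 + 0 + 6.25 + 2.25 + 2.25 = 26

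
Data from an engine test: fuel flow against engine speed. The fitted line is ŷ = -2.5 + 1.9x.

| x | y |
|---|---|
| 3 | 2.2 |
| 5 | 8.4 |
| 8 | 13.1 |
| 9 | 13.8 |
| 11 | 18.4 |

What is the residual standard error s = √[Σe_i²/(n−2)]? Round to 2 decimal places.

s = 1.12

x=3: ŷ = -2.5 + 1.9·3 = 3.2; e = 2.2 − 3.2 = -1
x=5: ŷ = -2.5 + 1.9·5 = 7; e = 8.4 − 7 = 1.4
x=8: ŷ = -2.5 + 1.9·8 = 12.7; e = 13.1 − 12.7 = 0.4
x=9: ŷ = -2.5 + 1.9·9 = 14.6; e = 13.8 − 14.6 = -0.8
x=11: ŷ = -2.5 + 1.9·11 = 18.4; e = 18.4 − 18.4 = 0
SSE = 1 + 1.96 + 0.16 + 0.64 + 0 = 3.76
s = √(3.76/3) = √1.25333 ≈ 1.12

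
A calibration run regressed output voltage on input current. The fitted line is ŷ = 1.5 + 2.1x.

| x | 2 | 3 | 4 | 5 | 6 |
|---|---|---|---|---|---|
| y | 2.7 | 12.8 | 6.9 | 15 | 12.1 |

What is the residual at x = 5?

e = 3

ŷ = 1.5 + 2.1·5 = 12
e = 15 − 12 = 3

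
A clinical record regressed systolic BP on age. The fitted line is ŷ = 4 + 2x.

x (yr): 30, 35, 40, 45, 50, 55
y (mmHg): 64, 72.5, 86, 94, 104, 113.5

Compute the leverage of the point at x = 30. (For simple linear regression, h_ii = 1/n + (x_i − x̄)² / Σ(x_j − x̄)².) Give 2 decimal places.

x̄ = (30 + 35 + 40 + 45 + 50 + 55)/6 = 42.5
Σ(x − x̄)² = 156.25 + 56.25 + 6.25 + 6.25 + 56.25 + 156.25 = 437.5
h = 1/6 + (-12.5)²/437.5 = 0.166667 + 0.357143 = 0.52

h = 0.52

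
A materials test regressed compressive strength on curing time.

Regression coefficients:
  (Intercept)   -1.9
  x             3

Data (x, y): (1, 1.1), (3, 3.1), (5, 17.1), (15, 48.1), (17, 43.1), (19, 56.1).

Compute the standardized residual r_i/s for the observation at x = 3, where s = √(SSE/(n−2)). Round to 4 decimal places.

x=1: ŷ = -1.9 + 3·1 = 1.1; r = 1.1 − 1.1 = 0
x=3: ŷ = -1.9 + 3·3 = 7.1; r = 3.1 − 7.1 = -4
x=5: ŷ = -1.9 + 3·5 = 13.1; r = 17.1 − 13.1 = 4
x=15: ŷ = -1.9 + 3·15 = 43.1; r = 48.1 − 43.1 = 5
x=17: ŷ = -1.9 + 3·17 = 49.1; r = 43.1 − 49.1 = -6
x=19: ŷ = -1.9 + 3·19 = 55.1; r = 56.1 − 55.1 = 1
SSE = 0 + 16 + 16 + 25 + 36 + 1 = 94
s = √(94/4) = 4.84768
r/s = -4 / 4.84768 = -0.8251

-0.8251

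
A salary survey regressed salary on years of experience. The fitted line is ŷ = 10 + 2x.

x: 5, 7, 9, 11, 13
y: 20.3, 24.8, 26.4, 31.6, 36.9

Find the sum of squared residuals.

SSE = 4.26

x=5: ŷ = 10 + 2·5 = 20; r = 20.3 − 20 = 0.3
x=7: ŷ = 10 + 2·7 = 24; r = 24.8 − 24 = 0.8
x=9: ŷ = 10 + 2·9 = 28; r = 26.4 − 28 = -1.6
x=11: ŷ = 10 + 2·11 = 32; r = 31.6 − 32 = -0.4
x=13: ŷ = 10 + 2·13 = 36; r = 36.9 − 36 = 0.9
SSE = 0.09 + 0.64 + 2.56 + 0.16 + 0.81 = 4.26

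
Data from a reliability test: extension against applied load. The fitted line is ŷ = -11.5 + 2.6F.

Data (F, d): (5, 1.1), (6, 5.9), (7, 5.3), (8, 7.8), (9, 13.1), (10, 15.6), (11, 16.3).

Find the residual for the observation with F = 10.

ŷ = -11.5 + 2.6·10 = 14.5
r = 15.6 − 14.5 = 1.1

r = 1.1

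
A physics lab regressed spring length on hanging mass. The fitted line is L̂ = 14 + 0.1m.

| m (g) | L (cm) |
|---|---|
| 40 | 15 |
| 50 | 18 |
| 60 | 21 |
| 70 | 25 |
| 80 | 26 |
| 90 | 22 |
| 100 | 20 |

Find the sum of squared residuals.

m=40: L̂ = 14 + 0.1·40 = 18; e = 15 − 18 = -3
m=50: L̂ = 14 + 0.1·50 = 19; e = 18 − 19 = -1
m=60: L̂ = 14 + 0.1·60 = 20; e = 21 − 20 = 1
m=70: L̂ = 14 + 0.1·70 = 21; e = 25 − 21 = 4
m=80: L̂ = 14 + 0.1·80 = 22; e = 26 − 22 = 4
m=90: L̂ = 14 + 0.1·90 = 23; e = 22 − 23 = -1
m=100: L̂ = 14 + 0.1·100 = 24; e = 20 − 24 = -4
SSE = 9 + 1 + 1 + 16 + 16 + 1 + 16 = 60

SSE = 60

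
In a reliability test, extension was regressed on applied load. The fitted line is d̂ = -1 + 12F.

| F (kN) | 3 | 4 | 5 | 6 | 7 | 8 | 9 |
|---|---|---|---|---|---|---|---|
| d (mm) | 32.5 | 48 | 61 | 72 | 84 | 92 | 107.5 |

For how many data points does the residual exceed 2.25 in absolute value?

2

F=3: d̂ = -1 + 12·3 = 35; r = 32.5 − 35 = -2.5
F=4: d̂ = -1 + 12·4 = 47; r = 48 − 47 = 1
F=5: d̂ = -1 + 12·5 = 59; r = 61 − 59 = 2
F=6: d̂ = -1 + 12·6 = 71; r = 72 − 71 = 1
F=7: d̂ = -1 + 12·7 = 83; r = 84 − 83 = 1
F=8: d̂ = -1 + 12·8 = 95; r = 92 − 95 = -3
F=9: d̂ = -1 + 12·9 = 107; r = 107.5 − 107 = 0.5
|r| > 2.25: F=3 (|r|=2.5), F=8 (|r|=3) → 2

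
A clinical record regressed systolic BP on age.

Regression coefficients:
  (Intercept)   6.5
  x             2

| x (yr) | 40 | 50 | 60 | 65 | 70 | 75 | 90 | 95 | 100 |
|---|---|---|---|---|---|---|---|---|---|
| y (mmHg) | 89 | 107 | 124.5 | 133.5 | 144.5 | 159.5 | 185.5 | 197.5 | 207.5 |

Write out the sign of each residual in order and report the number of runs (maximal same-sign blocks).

5 runs

x=40: ŷ = 6.5 + 2·40 = 86.5; e = 89 − 86.5 = 2.5
x=50: ŷ = 6.5 + 2·50 = 106.5; e = 107 − 106.5 = 0.5
x=60: ŷ = 6.5 + 2·60 = 126.5; e = 124.5 − 126.5 = -2
x=65: ŷ = 6.5 + 2·65 = 136.5; e = 133.5 − 136.5 = -3
x=70: ŷ = 6.5 + 2·70 = 146.5; e = 144.5 − 146.5 = -2
x=75: ŷ = 6.5 + 2·75 = 156.5; e = 159.5 − 156.5 = 3
x=90: ŷ = 6.5 + 2·90 = 186.5; e = 185.5 − 186.5 = -1
x=95: ŷ = 6.5 + 2·95 = 196.5; e = 197.5 − 196.5 = 1
x=100: ŷ = 6.5 + 2·100 = 206.5; e = 207.5 − 206.5 = 1
Signs: + + − − − + − + +
Runs: +×2, −×3, +×1, −×1, +×2 → 5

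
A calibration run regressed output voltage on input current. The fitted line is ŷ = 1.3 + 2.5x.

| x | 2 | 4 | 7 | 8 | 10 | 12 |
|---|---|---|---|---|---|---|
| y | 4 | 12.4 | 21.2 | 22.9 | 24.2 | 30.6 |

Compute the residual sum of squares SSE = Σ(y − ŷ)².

SSE = 19.72

x=2: ŷ = 1.3 + 2.5·2 = 6.3; e = 4 − 6.3 = -2.3
x=4: ŷ = 1.3 + 2.5·4 = 11.3; e = 12.4 − 11.3 = 1.1
x=7: ŷ = 1.3 + 2.5·7 = 18.8; e = 21.2 − 18.8 = 2.4
x=8: ŷ = 1.3 + 2.5·8 = 21.3; e = 22.9 − 21.3 = 1.6
x=10: ŷ = 1.3 + 2.5·10 = 26.3; e = 24.2 − 26.3 = -2.1
x=12: ŷ = 1.3 + 2.5·12 = 31.3; e = 30.6 − 31.3 = -0.7
SSE = 5.29 + 1.21 + 5.76 + 2.56 + 4.41 + 0.49 = 19.72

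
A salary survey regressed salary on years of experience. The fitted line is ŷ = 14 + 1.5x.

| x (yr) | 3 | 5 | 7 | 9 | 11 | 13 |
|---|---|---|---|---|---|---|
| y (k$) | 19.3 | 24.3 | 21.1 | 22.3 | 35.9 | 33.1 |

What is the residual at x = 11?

ŷ = 14 + 1.5·11 = 30.5
r = 35.9 − 30.5 = 5.4

r = 5.4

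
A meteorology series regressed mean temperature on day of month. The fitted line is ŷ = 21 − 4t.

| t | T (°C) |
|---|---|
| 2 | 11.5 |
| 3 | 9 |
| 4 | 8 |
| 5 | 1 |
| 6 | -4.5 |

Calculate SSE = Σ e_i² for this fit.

t=2: ŷ = 21 − 4·2 = 13; e = 11.5 − 13 = -1.5
t=3: ŷ = 21 − 4·3 = 9; e = 9 − 9 = 0
t=4: ŷ = 21 − 4·4 = 5; e = 8 − 5 = 3
t=5: ŷ = 21 − 4·5 = 1; e = 1 − 1 = 0
t=6: ŷ = 21 − 4·6 = -3; e = -4.5 − (-3) = -1.5
SSE = 2.25 + 0 + 9 + 0 + 2.25 = 13.5

SSE = 13.5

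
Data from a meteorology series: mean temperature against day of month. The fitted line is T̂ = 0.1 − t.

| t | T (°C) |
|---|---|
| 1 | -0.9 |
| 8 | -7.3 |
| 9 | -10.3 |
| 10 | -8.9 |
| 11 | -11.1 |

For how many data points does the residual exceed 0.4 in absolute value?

t=1: T̂ = 0.1 − 1 = -0.9; r = -0.9 − (-0.9) = 0
t=8: T̂ = 0.1 − 8 = -7.9; r = -7.3 − (-7.9) = 0.6
t=9: T̂ = 0.1 − 9 = -8.9; r = -10.3 − (-8.9) = -1.4
t=10: T̂ = 0.1 − 10 = -9.9; r = -8.9 − (-9.9) = 1
t=11: T̂ = 0.1 − 11 = -10.9; r = -11.1 − (-10.9) = -0.2
|r| > 0.4: t=8 (|r|=0.6), t=9 (|r|=1.4), t=10 (|r|=1) → 3

3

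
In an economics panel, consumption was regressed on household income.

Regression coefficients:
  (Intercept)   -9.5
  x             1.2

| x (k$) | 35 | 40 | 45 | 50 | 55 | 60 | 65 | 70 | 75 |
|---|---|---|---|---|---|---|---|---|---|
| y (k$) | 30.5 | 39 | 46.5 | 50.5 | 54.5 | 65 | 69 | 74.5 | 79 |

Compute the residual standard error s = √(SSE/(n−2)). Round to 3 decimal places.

x=35: ŷ = -9.5 + 1.2·35 = 32.5; r = 30.5 − 32.5 = -2
x=40: ŷ = -9.5 + 1.2·40 = 38.5; r = 39 − 38.5 = 0.5
x=45: ŷ = -9.5 + 1.2·45 = 44.5; r = 46.5 − 44.5 = 2
x=50: ŷ = -9.5 + 1.2·50 = 50.5; r = 50.5 − 50.5 = 0
x=55: ŷ = -9.5 + 1.2·55 = 56.5; r = 54.5 − 56.5 = -2
x=60: ŷ = -9.5 + 1.2·60 = 62.5; r = 65 − 62.5 = 2.5
x=65: ŷ = -9.5 + 1.2·65 = 68.5; r = 69 − 68.5 = 0.5
x=70: ŷ = -9.5 + 1.2·70 = 74.5; r = 74.5 − 74.5 = 0
x=75: ŷ = -9.5 + 1.2·75 = 80.5; r = 79 − 80.5 = -1.5
SSE = 4 + 0.25 + 4 + 0 + 4 + 6.25 + 0.25 + 0 + 2.25 = 21
s = √(21/7) = √3 ≈ 1.732

s = 1.732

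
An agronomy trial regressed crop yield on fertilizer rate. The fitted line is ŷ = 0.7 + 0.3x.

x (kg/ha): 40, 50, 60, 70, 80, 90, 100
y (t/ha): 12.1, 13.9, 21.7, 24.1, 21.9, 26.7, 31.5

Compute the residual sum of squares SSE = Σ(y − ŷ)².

x=40: ŷ = 0.7 + 0.3·40 = 12.7; r = 12.1 − 12.7 = -0.6
x=50: ŷ = 0.7 + 0.3·50 = 15.7; r = 13.9 − 15.7 = -1.8
x=60: ŷ = 0.7 + 0.3·60 = 18.7; r = 21.7 − 18.7 = 3
x=70: ŷ = 0.7 + 0.3·70 = 21.7; r = 24.1 − 21.7 = 2.4
x=80: ŷ = 0.7 + 0.3·80 = 24.7; r = 21.9 − 24.7 = -2.8
x=90: ŷ = 0.7 + 0.3·90 = 27.7; r = 26.7 − 27.7 = -1
x=100: ŷ = 0.7 + 0.3·100 = 30.7; r = 31.5 − 30.7 = 0.8
SSE = 0.36 + 3.24 + 9 + 5.76 + 7.84 + 1 + 0.64 = 27.84

SSE = 27.84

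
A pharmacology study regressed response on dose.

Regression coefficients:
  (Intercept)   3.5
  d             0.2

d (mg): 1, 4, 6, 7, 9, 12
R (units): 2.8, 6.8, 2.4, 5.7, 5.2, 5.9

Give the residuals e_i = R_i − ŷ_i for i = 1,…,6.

d=1: ŷ = 3.5 + 0.2·1 = 3.7; e = 2.8 − 3.7 = -0.9
d=4: ŷ = 3.5 + 0.2·4 = 4.3; e = 6.8 − 4.3 = 2.5
d=6: ŷ = 3.5 + 0.2·6 = 4.7; e = 2.4 − 4.7 = -2.3
d=7: ŷ = 3.5 + 0.2·7 = 4.9; e = 5.7 − 4.9 = 0.8
d=9: ŷ = 3.5 + 0.2·9 = 5.3; e = 5.2 − 5.3 = -0.1
d=12: ŷ = 3.5 + 0.2·12 = 5.9; e = 5.9 − 5.9 = 0

-0.9, 2.5, -2.3, 0.8, -0.1, 0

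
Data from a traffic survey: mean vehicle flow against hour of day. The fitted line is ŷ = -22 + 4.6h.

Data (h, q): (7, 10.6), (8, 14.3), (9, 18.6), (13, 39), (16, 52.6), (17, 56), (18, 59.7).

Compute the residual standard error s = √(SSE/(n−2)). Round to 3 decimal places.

h=7: ŷ = -22 + 4.6·7 = 10.2; r = 10.6 − 10.2 = 0.4
h=8: ŷ = -22 + 4.6·8 = 14.8; r = 14.3 − 14.8 = -0.5
h=9: ŷ = -22 + 4.6·9 = 19.4; r = 18.6 − 19.4 = -0.8
h=13: ŷ = -22 + 4.6·13 = 37.8; r = 39 − 37.8 = 1.2
h=16: ŷ = -22 + 4.6·16 = 51.6; r = 52.6 − 51.6 = 1
h=17: ŷ = -22 + 4.6·17 = 56.2; r = 56 − 56.2 = -0.2
h=18: ŷ = -22 + 4.6·18 = 60.8; r = 59.7 − 60.8 = -1.1
SSE = 0.16 + 0.25 + 0.64 + 1.44 + 1 + 0.04 + 1.21 = 4.74
s = √(4.74/5) = √0.948 ≈ 0.974

s = 0.974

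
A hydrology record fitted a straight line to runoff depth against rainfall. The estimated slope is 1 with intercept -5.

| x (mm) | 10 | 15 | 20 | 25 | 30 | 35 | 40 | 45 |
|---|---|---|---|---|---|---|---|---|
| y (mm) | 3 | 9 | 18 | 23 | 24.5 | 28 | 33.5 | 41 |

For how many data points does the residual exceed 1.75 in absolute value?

x=10: ŷ = -5 + 10 = 5; r = 3 − 5 = -2
x=15: ŷ = -5 + 15 = 10; r = 9 − 10 = -1
x=20: ŷ = -5 + 20 = 15; r = 18 − 15 = 3
x=25: ŷ = -5 + 25 = 20; r = 23 − 20 = 3
x=30: ŷ = -5 + 30 = 25; r = 24.5 − 25 = -0.5
x=35: ŷ = -5 + 35 = 30; r = 28 − 30 = -2
x=40: ŷ = -5 + 40 = 35; r = 33.5 − 35 = -1.5
x=45: ŷ = -5 + 45 = 40; r = 41 − 40 = 1
|r| > 1.75: x=10 (|r|=2), x=20 (|r|=3), x=25 (|r|=3), x=35 (|r|=2) → 4

4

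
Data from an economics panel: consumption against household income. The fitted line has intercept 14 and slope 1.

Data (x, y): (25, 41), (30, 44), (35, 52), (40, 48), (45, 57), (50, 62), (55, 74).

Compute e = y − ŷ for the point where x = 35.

ŷ = 14 + 35 = 49
e = 52 − 49 = 3

e = 3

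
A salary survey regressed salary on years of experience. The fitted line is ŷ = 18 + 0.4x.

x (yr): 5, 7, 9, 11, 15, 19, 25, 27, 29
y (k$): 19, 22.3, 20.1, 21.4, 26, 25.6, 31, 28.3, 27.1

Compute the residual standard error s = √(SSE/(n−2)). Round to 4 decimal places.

s = 1.9272

x=5: ŷ = 18 + 0.4·5 = 20; r = 19 − 20 = -1
x=7: ŷ = 18 + 0.4·7 = 20.8; r = 22.3 − 20.8 = 1.5
x=9: ŷ = 18 + 0.4·9 = 21.6; r = 20.1 − 21.6 = -1.5
x=11: ŷ = 18 + 0.4·11 = 22.4; r = 21.4 − 22.4 = -1
x=15: ŷ = 18 + 0.4·15 = 24; r = 26 − 24 = 2
x=19: ŷ = 18 + 0.4·19 = 25.6; r = 25.6 − 25.6 = 0
x=25: ŷ = 18 + 0.4·25 = 28; r = 31 − 28 = 3
x=27: ŷ = 18 + 0.4·27 = 28.8; r = 28.3 − 28.8 = -0.5
x=29: ŷ = 18 + 0.4·29 = 29.6; r = 27.1 − 29.6 = -2.5
SSE = 1 + 2.25 + 2.25 + 1 + 4 + 0 + 9 + 0.25 + 6.25 = 26
s = √(26/7) = √3.71429 ≈ 1.9272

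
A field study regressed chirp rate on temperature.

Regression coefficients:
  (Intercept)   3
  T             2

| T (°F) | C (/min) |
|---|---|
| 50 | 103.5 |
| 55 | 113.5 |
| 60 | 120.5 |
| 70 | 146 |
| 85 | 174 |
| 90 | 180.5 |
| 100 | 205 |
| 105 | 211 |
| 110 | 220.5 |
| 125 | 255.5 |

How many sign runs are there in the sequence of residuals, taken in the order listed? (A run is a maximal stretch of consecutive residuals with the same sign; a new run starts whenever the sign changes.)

T=50: Ĉ = 3 + 2·50 = 103; r = 103.5 − 103 = 0.5
T=55: Ĉ = 3 + 2·55 = 113; r = 113.5 − 113 = 0.5
T=60: Ĉ = 3 + 2·60 = 123; r = 120.5 − 123 = -2.5
T=70: Ĉ = 3 + 2·70 = 143; r = 146 − 143 = 3
T=85: Ĉ = 3 + 2·85 = 173; r = 174 − 173 = 1
T=90: Ĉ = 3 + 2·90 = 183; r = 180.5 − 183 = -2.5
T=100: Ĉ = 3 + 2·100 = 203; r = 205 − 203 = 2
T=105: Ĉ = 3 + 2·105 = 213; r = 211 − 213 = -2
T=110: Ĉ = 3 + 2·110 = 223; r = 220.5 − 223 = -2.5
T=125: Ĉ = 3 + 2·125 = 253; r = 255.5 − 253 = 2.5
Signs: + + − + + − + − − +
Runs: +×2, −×1, +×2, −×1, +×1, −×2, +×1 → 7

7 runs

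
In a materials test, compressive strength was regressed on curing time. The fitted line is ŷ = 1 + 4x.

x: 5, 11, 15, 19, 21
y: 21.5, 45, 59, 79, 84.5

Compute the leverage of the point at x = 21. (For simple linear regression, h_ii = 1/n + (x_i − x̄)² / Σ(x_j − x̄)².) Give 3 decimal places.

h = 0.481

x̄ = (5 + 11 + 15 + 19 + 21)/5 = 14.2
Σ(x − x̄)² = 84.64 + 10.24 + 0.64 + 23.04 + 46.24 = 164.8
h = 1/5 + (6.8)²/164.8 = 0.2 + 0.280583 = 0.481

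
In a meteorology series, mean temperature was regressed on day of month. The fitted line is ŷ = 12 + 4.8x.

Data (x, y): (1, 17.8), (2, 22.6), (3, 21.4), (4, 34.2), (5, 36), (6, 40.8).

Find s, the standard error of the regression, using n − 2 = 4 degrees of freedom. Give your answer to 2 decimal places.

s = 3.00

x=1: ŷ = 12 + 4.8·1 = 16.8; r = 17.8 − 16.8 = 1
x=2: ŷ = 12 + 4.8·2 = 21.6; r = 22.6 − 21.6 = 1
x=3: ŷ = 12 + 4.8·3 = 26.4; r = 21.4 − 26.4 = -5
x=4: ŷ = 12 + 4.8·4 = 31.2; r = 34.2 − 31.2 = 3
x=5: ŷ = 12 + 4.8·5 = 36; r = 36 − 36 = 0
x=6: ŷ = 12 + 4.8·6 = 40.8; r = 40.8 − 40.8 = 0
SSE = 1 + 1 + 25 + 9 + 0 + 0 = 36
s = √(36/4) = √9 ≈ 3.00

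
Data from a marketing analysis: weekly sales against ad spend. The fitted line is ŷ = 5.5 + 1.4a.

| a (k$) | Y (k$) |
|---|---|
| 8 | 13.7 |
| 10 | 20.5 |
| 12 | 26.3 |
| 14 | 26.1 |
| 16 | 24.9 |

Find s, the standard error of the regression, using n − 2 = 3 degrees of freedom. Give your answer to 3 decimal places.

a=8: ŷ = 5.5 + 1.4·8 = 16.7; e = 13.7 − 16.7 = -3
a=10: ŷ = 5.5 + 1.4·10 = 19.5; e = 20.5 − 19.5 = 1
a=12: ŷ = 5.5 + 1.4·12 = 22.3; e = 26.3 − 22.3 = 4
a=14: ŷ = 5.5 + 1.4·14 = 25.1; e = 26.1 − 25.1 = 1
a=16: ŷ = 5.5 + 1.4·16 = 27.9; e = 24.9 − 27.9 = -3
SSE = 9 + 1 + 16 + 1 + 9 = 36
s = √(36/3) = √12 ≈ 3.464

s = 3.464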